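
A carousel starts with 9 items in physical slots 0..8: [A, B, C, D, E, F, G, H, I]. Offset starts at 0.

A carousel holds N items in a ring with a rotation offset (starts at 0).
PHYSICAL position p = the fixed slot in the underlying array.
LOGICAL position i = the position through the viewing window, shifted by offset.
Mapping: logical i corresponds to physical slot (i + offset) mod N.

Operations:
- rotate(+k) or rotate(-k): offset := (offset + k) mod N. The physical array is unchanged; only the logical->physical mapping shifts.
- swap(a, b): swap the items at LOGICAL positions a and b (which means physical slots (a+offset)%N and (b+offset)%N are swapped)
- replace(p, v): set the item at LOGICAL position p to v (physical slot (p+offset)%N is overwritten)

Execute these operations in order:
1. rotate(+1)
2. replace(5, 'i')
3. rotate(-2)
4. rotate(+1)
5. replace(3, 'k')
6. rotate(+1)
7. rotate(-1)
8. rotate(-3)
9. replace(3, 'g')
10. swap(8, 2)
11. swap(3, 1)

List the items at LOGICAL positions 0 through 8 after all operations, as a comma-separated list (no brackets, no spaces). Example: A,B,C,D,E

After op 1 (rotate(+1)): offset=1, physical=[A,B,C,D,E,F,G,H,I], logical=[B,C,D,E,F,G,H,I,A]
After op 2 (replace(5, 'i')): offset=1, physical=[A,B,C,D,E,F,i,H,I], logical=[B,C,D,E,F,i,H,I,A]
After op 3 (rotate(-2)): offset=8, physical=[A,B,C,D,E,F,i,H,I], logical=[I,A,B,C,D,E,F,i,H]
After op 4 (rotate(+1)): offset=0, physical=[A,B,C,D,E,F,i,H,I], logical=[A,B,C,D,E,F,i,H,I]
After op 5 (replace(3, 'k')): offset=0, physical=[A,B,C,k,E,F,i,H,I], logical=[A,B,C,k,E,F,i,H,I]
After op 6 (rotate(+1)): offset=1, physical=[A,B,C,k,E,F,i,H,I], logical=[B,C,k,E,F,i,H,I,A]
After op 7 (rotate(-1)): offset=0, physical=[A,B,C,k,E,F,i,H,I], logical=[A,B,C,k,E,F,i,H,I]
After op 8 (rotate(-3)): offset=6, physical=[A,B,C,k,E,F,i,H,I], logical=[i,H,I,A,B,C,k,E,F]
After op 9 (replace(3, 'g')): offset=6, physical=[g,B,C,k,E,F,i,H,I], logical=[i,H,I,g,B,C,k,E,F]
After op 10 (swap(8, 2)): offset=6, physical=[g,B,C,k,E,I,i,H,F], logical=[i,H,F,g,B,C,k,E,I]
After op 11 (swap(3, 1)): offset=6, physical=[H,B,C,k,E,I,i,g,F], logical=[i,g,F,H,B,C,k,E,I]

Answer: i,g,F,H,B,C,k,E,I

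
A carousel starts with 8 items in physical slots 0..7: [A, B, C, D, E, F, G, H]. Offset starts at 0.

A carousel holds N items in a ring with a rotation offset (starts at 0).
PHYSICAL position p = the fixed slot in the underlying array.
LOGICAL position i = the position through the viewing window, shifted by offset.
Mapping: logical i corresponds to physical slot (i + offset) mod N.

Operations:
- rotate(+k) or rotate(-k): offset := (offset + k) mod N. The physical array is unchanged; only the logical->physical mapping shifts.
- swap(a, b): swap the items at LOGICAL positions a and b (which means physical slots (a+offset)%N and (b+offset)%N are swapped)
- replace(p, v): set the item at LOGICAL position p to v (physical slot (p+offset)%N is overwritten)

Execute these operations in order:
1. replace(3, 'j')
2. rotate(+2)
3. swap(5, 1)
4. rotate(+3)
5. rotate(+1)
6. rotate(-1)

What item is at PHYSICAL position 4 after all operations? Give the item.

After op 1 (replace(3, 'j')): offset=0, physical=[A,B,C,j,E,F,G,H], logical=[A,B,C,j,E,F,G,H]
After op 2 (rotate(+2)): offset=2, physical=[A,B,C,j,E,F,G,H], logical=[C,j,E,F,G,H,A,B]
After op 3 (swap(5, 1)): offset=2, physical=[A,B,C,H,E,F,G,j], logical=[C,H,E,F,G,j,A,B]
After op 4 (rotate(+3)): offset=5, physical=[A,B,C,H,E,F,G,j], logical=[F,G,j,A,B,C,H,E]
After op 5 (rotate(+1)): offset=6, physical=[A,B,C,H,E,F,G,j], logical=[G,j,A,B,C,H,E,F]
After op 6 (rotate(-1)): offset=5, physical=[A,B,C,H,E,F,G,j], logical=[F,G,j,A,B,C,H,E]

Answer: E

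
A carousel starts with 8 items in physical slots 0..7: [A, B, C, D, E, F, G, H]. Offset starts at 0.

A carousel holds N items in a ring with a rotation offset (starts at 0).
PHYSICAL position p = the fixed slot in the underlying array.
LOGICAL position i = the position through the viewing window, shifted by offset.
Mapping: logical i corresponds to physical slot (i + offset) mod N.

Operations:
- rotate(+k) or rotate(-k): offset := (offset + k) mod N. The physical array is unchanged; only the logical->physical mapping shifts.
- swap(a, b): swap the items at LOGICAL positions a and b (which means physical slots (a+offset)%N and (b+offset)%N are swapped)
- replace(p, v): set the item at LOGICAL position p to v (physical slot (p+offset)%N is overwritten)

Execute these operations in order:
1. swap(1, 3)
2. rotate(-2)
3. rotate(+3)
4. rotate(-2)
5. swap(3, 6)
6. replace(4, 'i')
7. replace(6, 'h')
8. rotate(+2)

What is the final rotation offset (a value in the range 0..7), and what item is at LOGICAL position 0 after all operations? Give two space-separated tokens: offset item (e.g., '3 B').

Answer: 1 D

Derivation:
After op 1 (swap(1, 3)): offset=0, physical=[A,D,C,B,E,F,G,H], logical=[A,D,C,B,E,F,G,H]
After op 2 (rotate(-2)): offset=6, physical=[A,D,C,B,E,F,G,H], logical=[G,H,A,D,C,B,E,F]
After op 3 (rotate(+3)): offset=1, physical=[A,D,C,B,E,F,G,H], logical=[D,C,B,E,F,G,H,A]
After op 4 (rotate(-2)): offset=7, physical=[A,D,C,B,E,F,G,H], logical=[H,A,D,C,B,E,F,G]
After op 5 (swap(3, 6)): offset=7, physical=[A,D,F,B,E,C,G,H], logical=[H,A,D,F,B,E,C,G]
After op 6 (replace(4, 'i')): offset=7, physical=[A,D,F,i,E,C,G,H], logical=[H,A,D,F,i,E,C,G]
After op 7 (replace(6, 'h')): offset=7, physical=[A,D,F,i,E,h,G,H], logical=[H,A,D,F,i,E,h,G]
After op 8 (rotate(+2)): offset=1, physical=[A,D,F,i,E,h,G,H], logical=[D,F,i,E,h,G,H,A]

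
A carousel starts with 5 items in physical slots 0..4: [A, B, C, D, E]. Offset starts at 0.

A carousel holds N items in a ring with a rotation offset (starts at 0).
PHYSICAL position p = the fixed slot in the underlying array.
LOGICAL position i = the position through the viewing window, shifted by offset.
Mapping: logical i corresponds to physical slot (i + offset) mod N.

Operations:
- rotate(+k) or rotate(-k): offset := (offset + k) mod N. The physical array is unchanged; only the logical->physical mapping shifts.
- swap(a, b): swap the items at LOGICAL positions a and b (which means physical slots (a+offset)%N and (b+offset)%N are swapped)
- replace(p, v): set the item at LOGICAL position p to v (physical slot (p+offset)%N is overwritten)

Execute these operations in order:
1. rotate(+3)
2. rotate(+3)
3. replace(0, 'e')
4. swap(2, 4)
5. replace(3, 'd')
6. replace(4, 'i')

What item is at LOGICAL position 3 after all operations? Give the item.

Answer: d

Derivation:
After op 1 (rotate(+3)): offset=3, physical=[A,B,C,D,E], logical=[D,E,A,B,C]
After op 2 (rotate(+3)): offset=1, physical=[A,B,C,D,E], logical=[B,C,D,E,A]
After op 3 (replace(0, 'e')): offset=1, physical=[A,e,C,D,E], logical=[e,C,D,E,A]
After op 4 (swap(2, 4)): offset=1, physical=[D,e,C,A,E], logical=[e,C,A,E,D]
After op 5 (replace(3, 'd')): offset=1, physical=[D,e,C,A,d], logical=[e,C,A,d,D]
After op 6 (replace(4, 'i')): offset=1, physical=[i,e,C,A,d], logical=[e,C,A,d,i]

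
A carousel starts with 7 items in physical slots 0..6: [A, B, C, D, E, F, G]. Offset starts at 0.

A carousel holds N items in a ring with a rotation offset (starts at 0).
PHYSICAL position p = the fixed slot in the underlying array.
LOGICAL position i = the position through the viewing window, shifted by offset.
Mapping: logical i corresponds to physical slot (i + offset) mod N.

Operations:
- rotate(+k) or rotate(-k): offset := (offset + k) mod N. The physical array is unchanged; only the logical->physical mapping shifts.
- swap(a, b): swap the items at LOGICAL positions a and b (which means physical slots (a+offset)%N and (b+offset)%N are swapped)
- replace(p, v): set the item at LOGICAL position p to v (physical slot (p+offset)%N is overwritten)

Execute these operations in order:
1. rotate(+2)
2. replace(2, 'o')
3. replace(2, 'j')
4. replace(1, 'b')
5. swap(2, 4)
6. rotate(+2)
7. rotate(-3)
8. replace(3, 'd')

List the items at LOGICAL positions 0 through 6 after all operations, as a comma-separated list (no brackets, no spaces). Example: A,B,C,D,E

After op 1 (rotate(+2)): offset=2, physical=[A,B,C,D,E,F,G], logical=[C,D,E,F,G,A,B]
After op 2 (replace(2, 'o')): offset=2, physical=[A,B,C,D,o,F,G], logical=[C,D,o,F,G,A,B]
After op 3 (replace(2, 'j')): offset=2, physical=[A,B,C,D,j,F,G], logical=[C,D,j,F,G,A,B]
After op 4 (replace(1, 'b')): offset=2, physical=[A,B,C,b,j,F,G], logical=[C,b,j,F,G,A,B]
After op 5 (swap(2, 4)): offset=2, physical=[A,B,C,b,G,F,j], logical=[C,b,G,F,j,A,B]
After op 6 (rotate(+2)): offset=4, physical=[A,B,C,b,G,F,j], logical=[G,F,j,A,B,C,b]
After op 7 (rotate(-3)): offset=1, physical=[A,B,C,b,G,F,j], logical=[B,C,b,G,F,j,A]
After op 8 (replace(3, 'd')): offset=1, physical=[A,B,C,b,d,F,j], logical=[B,C,b,d,F,j,A]

Answer: B,C,b,d,F,j,A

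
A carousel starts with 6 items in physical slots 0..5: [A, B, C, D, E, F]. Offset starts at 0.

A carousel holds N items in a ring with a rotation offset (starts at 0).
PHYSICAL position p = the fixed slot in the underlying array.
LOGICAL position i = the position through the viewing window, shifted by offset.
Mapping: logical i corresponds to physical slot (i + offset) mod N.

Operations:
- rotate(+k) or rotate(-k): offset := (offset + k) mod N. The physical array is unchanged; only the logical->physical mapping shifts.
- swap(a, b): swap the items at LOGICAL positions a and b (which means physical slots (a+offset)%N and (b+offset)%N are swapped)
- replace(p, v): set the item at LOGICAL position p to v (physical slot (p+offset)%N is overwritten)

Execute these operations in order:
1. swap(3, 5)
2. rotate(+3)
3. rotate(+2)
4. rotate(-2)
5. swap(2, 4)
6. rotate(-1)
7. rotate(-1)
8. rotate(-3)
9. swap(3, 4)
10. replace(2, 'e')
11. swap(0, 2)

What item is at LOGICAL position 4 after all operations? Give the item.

Answer: D

Derivation:
After op 1 (swap(3, 5)): offset=0, physical=[A,B,C,F,E,D], logical=[A,B,C,F,E,D]
After op 2 (rotate(+3)): offset=3, physical=[A,B,C,F,E,D], logical=[F,E,D,A,B,C]
After op 3 (rotate(+2)): offset=5, physical=[A,B,C,F,E,D], logical=[D,A,B,C,F,E]
After op 4 (rotate(-2)): offset=3, physical=[A,B,C,F,E,D], logical=[F,E,D,A,B,C]
After op 5 (swap(2, 4)): offset=3, physical=[A,D,C,F,E,B], logical=[F,E,B,A,D,C]
After op 6 (rotate(-1)): offset=2, physical=[A,D,C,F,E,B], logical=[C,F,E,B,A,D]
After op 7 (rotate(-1)): offset=1, physical=[A,D,C,F,E,B], logical=[D,C,F,E,B,A]
After op 8 (rotate(-3)): offset=4, physical=[A,D,C,F,E,B], logical=[E,B,A,D,C,F]
After op 9 (swap(3, 4)): offset=4, physical=[A,C,D,F,E,B], logical=[E,B,A,C,D,F]
After op 10 (replace(2, 'e')): offset=4, physical=[e,C,D,F,E,B], logical=[E,B,e,C,D,F]
After op 11 (swap(0, 2)): offset=4, physical=[E,C,D,F,e,B], logical=[e,B,E,C,D,F]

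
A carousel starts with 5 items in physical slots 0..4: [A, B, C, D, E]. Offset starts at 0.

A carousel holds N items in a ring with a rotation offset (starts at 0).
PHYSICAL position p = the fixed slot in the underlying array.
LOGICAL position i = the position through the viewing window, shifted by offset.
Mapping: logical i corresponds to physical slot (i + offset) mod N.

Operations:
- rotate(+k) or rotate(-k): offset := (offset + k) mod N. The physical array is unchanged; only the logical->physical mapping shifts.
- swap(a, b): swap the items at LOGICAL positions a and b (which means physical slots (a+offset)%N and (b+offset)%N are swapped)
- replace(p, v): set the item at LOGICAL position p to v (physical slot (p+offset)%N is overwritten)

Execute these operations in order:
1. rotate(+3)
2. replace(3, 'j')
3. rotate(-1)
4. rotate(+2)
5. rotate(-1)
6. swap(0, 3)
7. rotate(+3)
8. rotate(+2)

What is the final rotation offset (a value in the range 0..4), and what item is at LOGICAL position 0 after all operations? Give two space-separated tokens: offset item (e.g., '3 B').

After op 1 (rotate(+3)): offset=3, physical=[A,B,C,D,E], logical=[D,E,A,B,C]
After op 2 (replace(3, 'j')): offset=3, physical=[A,j,C,D,E], logical=[D,E,A,j,C]
After op 3 (rotate(-1)): offset=2, physical=[A,j,C,D,E], logical=[C,D,E,A,j]
After op 4 (rotate(+2)): offset=4, physical=[A,j,C,D,E], logical=[E,A,j,C,D]
After op 5 (rotate(-1)): offset=3, physical=[A,j,C,D,E], logical=[D,E,A,j,C]
After op 6 (swap(0, 3)): offset=3, physical=[A,D,C,j,E], logical=[j,E,A,D,C]
After op 7 (rotate(+3)): offset=1, physical=[A,D,C,j,E], logical=[D,C,j,E,A]
After op 8 (rotate(+2)): offset=3, physical=[A,D,C,j,E], logical=[j,E,A,D,C]

Answer: 3 j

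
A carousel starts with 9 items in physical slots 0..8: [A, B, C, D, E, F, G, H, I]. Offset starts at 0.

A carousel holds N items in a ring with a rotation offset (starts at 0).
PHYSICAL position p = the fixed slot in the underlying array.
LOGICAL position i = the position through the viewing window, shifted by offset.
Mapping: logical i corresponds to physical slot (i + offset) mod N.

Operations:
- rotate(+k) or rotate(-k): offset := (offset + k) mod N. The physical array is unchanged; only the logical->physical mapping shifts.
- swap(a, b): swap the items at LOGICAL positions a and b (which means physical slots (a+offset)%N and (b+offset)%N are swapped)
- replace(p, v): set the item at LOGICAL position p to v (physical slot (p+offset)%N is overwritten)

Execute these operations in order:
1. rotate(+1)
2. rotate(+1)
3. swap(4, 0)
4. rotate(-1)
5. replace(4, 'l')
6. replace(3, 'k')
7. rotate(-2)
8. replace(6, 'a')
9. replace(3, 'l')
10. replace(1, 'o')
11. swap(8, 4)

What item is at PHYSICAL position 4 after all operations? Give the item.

Answer: k

Derivation:
After op 1 (rotate(+1)): offset=1, physical=[A,B,C,D,E,F,G,H,I], logical=[B,C,D,E,F,G,H,I,A]
After op 2 (rotate(+1)): offset=2, physical=[A,B,C,D,E,F,G,H,I], logical=[C,D,E,F,G,H,I,A,B]
After op 3 (swap(4, 0)): offset=2, physical=[A,B,G,D,E,F,C,H,I], logical=[G,D,E,F,C,H,I,A,B]
After op 4 (rotate(-1)): offset=1, physical=[A,B,G,D,E,F,C,H,I], logical=[B,G,D,E,F,C,H,I,A]
After op 5 (replace(4, 'l')): offset=1, physical=[A,B,G,D,E,l,C,H,I], logical=[B,G,D,E,l,C,H,I,A]
After op 6 (replace(3, 'k')): offset=1, physical=[A,B,G,D,k,l,C,H,I], logical=[B,G,D,k,l,C,H,I,A]
After op 7 (rotate(-2)): offset=8, physical=[A,B,G,D,k,l,C,H,I], logical=[I,A,B,G,D,k,l,C,H]
After op 8 (replace(6, 'a')): offset=8, physical=[A,B,G,D,k,a,C,H,I], logical=[I,A,B,G,D,k,a,C,H]
After op 9 (replace(3, 'l')): offset=8, physical=[A,B,l,D,k,a,C,H,I], logical=[I,A,B,l,D,k,a,C,H]
After op 10 (replace(1, 'o')): offset=8, physical=[o,B,l,D,k,a,C,H,I], logical=[I,o,B,l,D,k,a,C,H]
After op 11 (swap(8, 4)): offset=8, physical=[o,B,l,H,k,a,C,D,I], logical=[I,o,B,l,H,k,a,C,D]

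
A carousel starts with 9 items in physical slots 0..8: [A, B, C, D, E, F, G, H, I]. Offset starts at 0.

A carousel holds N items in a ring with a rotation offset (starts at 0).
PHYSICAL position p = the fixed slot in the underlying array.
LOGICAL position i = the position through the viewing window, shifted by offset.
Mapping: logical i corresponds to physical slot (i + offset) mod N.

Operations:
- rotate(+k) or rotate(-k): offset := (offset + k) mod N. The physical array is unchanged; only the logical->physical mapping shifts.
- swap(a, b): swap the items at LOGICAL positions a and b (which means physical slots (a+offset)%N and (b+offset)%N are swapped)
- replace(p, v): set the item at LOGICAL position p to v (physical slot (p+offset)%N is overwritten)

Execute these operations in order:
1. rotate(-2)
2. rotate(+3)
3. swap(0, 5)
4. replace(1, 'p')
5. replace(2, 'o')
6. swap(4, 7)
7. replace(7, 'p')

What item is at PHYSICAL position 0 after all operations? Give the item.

Answer: A

Derivation:
After op 1 (rotate(-2)): offset=7, physical=[A,B,C,D,E,F,G,H,I], logical=[H,I,A,B,C,D,E,F,G]
After op 2 (rotate(+3)): offset=1, physical=[A,B,C,D,E,F,G,H,I], logical=[B,C,D,E,F,G,H,I,A]
After op 3 (swap(0, 5)): offset=1, physical=[A,G,C,D,E,F,B,H,I], logical=[G,C,D,E,F,B,H,I,A]
After op 4 (replace(1, 'p')): offset=1, physical=[A,G,p,D,E,F,B,H,I], logical=[G,p,D,E,F,B,H,I,A]
After op 5 (replace(2, 'o')): offset=1, physical=[A,G,p,o,E,F,B,H,I], logical=[G,p,o,E,F,B,H,I,A]
After op 6 (swap(4, 7)): offset=1, physical=[A,G,p,o,E,I,B,H,F], logical=[G,p,o,E,I,B,H,F,A]
After op 7 (replace(7, 'p')): offset=1, physical=[A,G,p,o,E,I,B,H,p], logical=[G,p,o,E,I,B,H,p,A]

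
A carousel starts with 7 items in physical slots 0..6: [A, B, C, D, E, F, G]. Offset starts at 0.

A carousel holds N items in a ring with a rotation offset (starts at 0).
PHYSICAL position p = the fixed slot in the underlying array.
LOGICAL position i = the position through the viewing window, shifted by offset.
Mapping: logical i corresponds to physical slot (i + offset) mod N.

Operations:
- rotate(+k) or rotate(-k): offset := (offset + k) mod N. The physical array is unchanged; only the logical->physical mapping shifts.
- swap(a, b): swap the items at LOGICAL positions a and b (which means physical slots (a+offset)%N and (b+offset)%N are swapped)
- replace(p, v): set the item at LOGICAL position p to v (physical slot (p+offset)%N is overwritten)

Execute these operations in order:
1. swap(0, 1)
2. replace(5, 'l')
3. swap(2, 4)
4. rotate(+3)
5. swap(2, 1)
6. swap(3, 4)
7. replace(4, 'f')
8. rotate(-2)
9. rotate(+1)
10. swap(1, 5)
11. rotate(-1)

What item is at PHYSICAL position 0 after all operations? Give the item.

After op 1 (swap(0, 1)): offset=0, physical=[B,A,C,D,E,F,G], logical=[B,A,C,D,E,F,G]
After op 2 (replace(5, 'l')): offset=0, physical=[B,A,C,D,E,l,G], logical=[B,A,C,D,E,l,G]
After op 3 (swap(2, 4)): offset=0, physical=[B,A,E,D,C,l,G], logical=[B,A,E,D,C,l,G]
After op 4 (rotate(+3)): offset=3, physical=[B,A,E,D,C,l,G], logical=[D,C,l,G,B,A,E]
After op 5 (swap(2, 1)): offset=3, physical=[B,A,E,D,l,C,G], logical=[D,l,C,G,B,A,E]
After op 6 (swap(3, 4)): offset=3, physical=[G,A,E,D,l,C,B], logical=[D,l,C,B,G,A,E]
After op 7 (replace(4, 'f')): offset=3, physical=[f,A,E,D,l,C,B], logical=[D,l,C,B,f,A,E]
After op 8 (rotate(-2)): offset=1, physical=[f,A,E,D,l,C,B], logical=[A,E,D,l,C,B,f]
After op 9 (rotate(+1)): offset=2, physical=[f,A,E,D,l,C,B], logical=[E,D,l,C,B,f,A]
After op 10 (swap(1, 5)): offset=2, physical=[D,A,E,f,l,C,B], logical=[E,f,l,C,B,D,A]
After op 11 (rotate(-1)): offset=1, physical=[D,A,E,f,l,C,B], logical=[A,E,f,l,C,B,D]

Answer: D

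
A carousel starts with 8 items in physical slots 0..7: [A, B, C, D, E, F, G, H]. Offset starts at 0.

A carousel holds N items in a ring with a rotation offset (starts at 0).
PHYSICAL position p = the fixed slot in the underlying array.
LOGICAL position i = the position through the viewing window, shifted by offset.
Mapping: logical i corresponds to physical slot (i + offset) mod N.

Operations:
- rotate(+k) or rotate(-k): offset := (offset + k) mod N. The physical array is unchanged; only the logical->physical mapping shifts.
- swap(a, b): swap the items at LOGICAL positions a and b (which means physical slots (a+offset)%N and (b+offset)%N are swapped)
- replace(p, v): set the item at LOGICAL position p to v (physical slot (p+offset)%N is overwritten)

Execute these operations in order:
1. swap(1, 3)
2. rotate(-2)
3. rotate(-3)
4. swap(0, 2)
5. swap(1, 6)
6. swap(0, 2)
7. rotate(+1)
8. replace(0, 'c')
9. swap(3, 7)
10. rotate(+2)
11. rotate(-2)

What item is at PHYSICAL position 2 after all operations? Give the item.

After op 1 (swap(1, 3)): offset=0, physical=[A,D,C,B,E,F,G,H], logical=[A,D,C,B,E,F,G,H]
After op 2 (rotate(-2)): offset=6, physical=[A,D,C,B,E,F,G,H], logical=[G,H,A,D,C,B,E,F]
After op 3 (rotate(-3)): offset=3, physical=[A,D,C,B,E,F,G,H], logical=[B,E,F,G,H,A,D,C]
After op 4 (swap(0, 2)): offset=3, physical=[A,D,C,F,E,B,G,H], logical=[F,E,B,G,H,A,D,C]
After op 5 (swap(1, 6)): offset=3, physical=[A,E,C,F,D,B,G,H], logical=[F,D,B,G,H,A,E,C]
After op 6 (swap(0, 2)): offset=3, physical=[A,E,C,B,D,F,G,H], logical=[B,D,F,G,H,A,E,C]
After op 7 (rotate(+1)): offset=4, physical=[A,E,C,B,D,F,G,H], logical=[D,F,G,H,A,E,C,B]
After op 8 (replace(0, 'c')): offset=4, physical=[A,E,C,B,c,F,G,H], logical=[c,F,G,H,A,E,C,B]
After op 9 (swap(3, 7)): offset=4, physical=[A,E,C,H,c,F,G,B], logical=[c,F,G,B,A,E,C,H]
After op 10 (rotate(+2)): offset=6, physical=[A,E,C,H,c,F,G,B], logical=[G,B,A,E,C,H,c,F]
After op 11 (rotate(-2)): offset=4, physical=[A,E,C,H,c,F,G,B], logical=[c,F,G,B,A,E,C,H]

Answer: C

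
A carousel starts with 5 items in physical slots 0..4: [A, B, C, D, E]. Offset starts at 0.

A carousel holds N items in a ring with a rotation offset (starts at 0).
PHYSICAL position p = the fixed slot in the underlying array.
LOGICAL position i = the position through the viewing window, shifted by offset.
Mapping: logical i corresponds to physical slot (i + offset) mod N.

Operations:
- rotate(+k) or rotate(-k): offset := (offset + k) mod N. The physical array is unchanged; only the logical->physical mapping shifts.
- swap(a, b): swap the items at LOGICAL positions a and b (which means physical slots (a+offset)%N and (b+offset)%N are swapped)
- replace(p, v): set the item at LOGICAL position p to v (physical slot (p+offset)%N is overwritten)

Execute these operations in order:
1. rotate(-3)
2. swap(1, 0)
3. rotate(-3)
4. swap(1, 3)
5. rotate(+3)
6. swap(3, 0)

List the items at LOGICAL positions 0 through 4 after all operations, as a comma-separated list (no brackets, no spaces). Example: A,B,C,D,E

Answer: D,C,E,A,B

Derivation:
After op 1 (rotate(-3)): offset=2, physical=[A,B,C,D,E], logical=[C,D,E,A,B]
After op 2 (swap(1, 0)): offset=2, physical=[A,B,D,C,E], logical=[D,C,E,A,B]
After op 3 (rotate(-3)): offset=4, physical=[A,B,D,C,E], logical=[E,A,B,D,C]
After op 4 (swap(1, 3)): offset=4, physical=[D,B,A,C,E], logical=[E,D,B,A,C]
After op 5 (rotate(+3)): offset=2, physical=[D,B,A,C,E], logical=[A,C,E,D,B]
After op 6 (swap(3, 0)): offset=2, physical=[A,B,D,C,E], logical=[D,C,E,A,B]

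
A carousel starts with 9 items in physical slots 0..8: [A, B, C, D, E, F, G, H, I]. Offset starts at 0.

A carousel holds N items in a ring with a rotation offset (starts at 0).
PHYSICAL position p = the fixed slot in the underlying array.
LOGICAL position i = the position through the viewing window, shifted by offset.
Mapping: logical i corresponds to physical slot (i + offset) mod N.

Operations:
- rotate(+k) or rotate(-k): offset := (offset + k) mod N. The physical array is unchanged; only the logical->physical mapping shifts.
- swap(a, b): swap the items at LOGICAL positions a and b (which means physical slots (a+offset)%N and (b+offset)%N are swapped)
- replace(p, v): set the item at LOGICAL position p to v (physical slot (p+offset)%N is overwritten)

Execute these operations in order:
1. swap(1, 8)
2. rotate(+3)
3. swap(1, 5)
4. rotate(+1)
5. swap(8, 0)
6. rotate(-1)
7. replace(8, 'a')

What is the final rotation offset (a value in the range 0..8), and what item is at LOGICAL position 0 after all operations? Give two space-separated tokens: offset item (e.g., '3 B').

After op 1 (swap(1, 8)): offset=0, physical=[A,I,C,D,E,F,G,H,B], logical=[A,I,C,D,E,F,G,H,B]
After op 2 (rotate(+3)): offset=3, physical=[A,I,C,D,E,F,G,H,B], logical=[D,E,F,G,H,B,A,I,C]
After op 3 (swap(1, 5)): offset=3, physical=[A,I,C,D,B,F,G,H,E], logical=[D,B,F,G,H,E,A,I,C]
After op 4 (rotate(+1)): offset=4, physical=[A,I,C,D,B,F,G,H,E], logical=[B,F,G,H,E,A,I,C,D]
After op 5 (swap(8, 0)): offset=4, physical=[A,I,C,B,D,F,G,H,E], logical=[D,F,G,H,E,A,I,C,B]
After op 6 (rotate(-1)): offset=3, physical=[A,I,C,B,D,F,G,H,E], logical=[B,D,F,G,H,E,A,I,C]
After op 7 (replace(8, 'a')): offset=3, physical=[A,I,a,B,D,F,G,H,E], logical=[B,D,F,G,H,E,A,I,a]

Answer: 3 B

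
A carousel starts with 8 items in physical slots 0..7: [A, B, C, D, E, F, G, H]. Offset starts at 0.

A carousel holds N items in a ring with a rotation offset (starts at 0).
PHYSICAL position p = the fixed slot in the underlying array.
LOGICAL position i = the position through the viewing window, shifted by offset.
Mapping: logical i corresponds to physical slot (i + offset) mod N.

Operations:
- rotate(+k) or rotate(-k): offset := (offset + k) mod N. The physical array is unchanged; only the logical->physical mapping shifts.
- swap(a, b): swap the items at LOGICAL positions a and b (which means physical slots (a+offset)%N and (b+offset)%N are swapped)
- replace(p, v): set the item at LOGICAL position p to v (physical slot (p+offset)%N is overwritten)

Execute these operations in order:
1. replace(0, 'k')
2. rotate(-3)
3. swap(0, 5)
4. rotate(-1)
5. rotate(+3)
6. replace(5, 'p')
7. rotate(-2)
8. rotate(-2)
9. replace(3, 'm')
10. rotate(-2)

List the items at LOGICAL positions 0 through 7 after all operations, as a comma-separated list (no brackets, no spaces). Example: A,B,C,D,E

Answer: B,F,D,p,C,m,H,k

Derivation:
After op 1 (replace(0, 'k')): offset=0, physical=[k,B,C,D,E,F,G,H], logical=[k,B,C,D,E,F,G,H]
After op 2 (rotate(-3)): offset=5, physical=[k,B,C,D,E,F,G,H], logical=[F,G,H,k,B,C,D,E]
After op 3 (swap(0, 5)): offset=5, physical=[k,B,F,D,E,C,G,H], logical=[C,G,H,k,B,F,D,E]
After op 4 (rotate(-1)): offset=4, physical=[k,B,F,D,E,C,G,H], logical=[E,C,G,H,k,B,F,D]
After op 5 (rotate(+3)): offset=7, physical=[k,B,F,D,E,C,G,H], logical=[H,k,B,F,D,E,C,G]
After op 6 (replace(5, 'p')): offset=7, physical=[k,B,F,D,p,C,G,H], logical=[H,k,B,F,D,p,C,G]
After op 7 (rotate(-2)): offset=5, physical=[k,B,F,D,p,C,G,H], logical=[C,G,H,k,B,F,D,p]
After op 8 (rotate(-2)): offset=3, physical=[k,B,F,D,p,C,G,H], logical=[D,p,C,G,H,k,B,F]
After op 9 (replace(3, 'm')): offset=3, physical=[k,B,F,D,p,C,m,H], logical=[D,p,C,m,H,k,B,F]
After op 10 (rotate(-2)): offset=1, physical=[k,B,F,D,p,C,m,H], logical=[B,F,D,p,C,m,H,k]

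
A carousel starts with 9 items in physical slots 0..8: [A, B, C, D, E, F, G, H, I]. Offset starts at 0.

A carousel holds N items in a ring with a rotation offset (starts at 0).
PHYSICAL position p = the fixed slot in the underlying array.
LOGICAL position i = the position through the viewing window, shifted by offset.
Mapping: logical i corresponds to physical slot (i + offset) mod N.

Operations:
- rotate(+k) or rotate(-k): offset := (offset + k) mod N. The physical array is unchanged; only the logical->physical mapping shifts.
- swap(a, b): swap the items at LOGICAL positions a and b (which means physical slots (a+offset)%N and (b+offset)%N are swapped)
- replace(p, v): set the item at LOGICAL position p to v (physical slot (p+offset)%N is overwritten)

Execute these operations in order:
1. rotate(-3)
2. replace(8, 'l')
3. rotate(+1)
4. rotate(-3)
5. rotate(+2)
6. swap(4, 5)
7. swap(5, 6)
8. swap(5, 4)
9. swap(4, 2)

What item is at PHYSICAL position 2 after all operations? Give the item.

After op 1 (rotate(-3)): offset=6, physical=[A,B,C,D,E,F,G,H,I], logical=[G,H,I,A,B,C,D,E,F]
After op 2 (replace(8, 'l')): offset=6, physical=[A,B,C,D,E,l,G,H,I], logical=[G,H,I,A,B,C,D,E,l]
After op 3 (rotate(+1)): offset=7, physical=[A,B,C,D,E,l,G,H,I], logical=[H,I,A,B,C,D,E,l,G]
After op 4 (rotate(-3)): offset=4, physical=[A,B,C,D,E,l,G,H,I], logical=[E,l,G,H,I,A,B,C,D]
After op 5 (rotate(+2)): offset=6, physical=[A,B,C,D,E,l,G,H,I], logical=[G,H,I,A,B,C,D,E,l]
After op 6 (swap(4, 5)): offset=6, physical=[A,C,B,D,E,l,G,H,I], logical=[G,H,I,A,C,B,D,E,l]
After op 7 (swap(5, 6)): offset=6, physical=[A,C,D,B,E,l,G,H,I], logical=[G,H,I,A,C,D,B,E,l]
After op 8 (swap(5, 4)): offset=6, physical=[A,D,C,B,E,l,G,H,I], logical=[G,H,I,A,D,C,B,E,l]
After op 9 (swap(4, 2)): offset=6, physical=[A,I,C,B,E,l,G,H,D], logical=[G,H,D,A,I,C,B,E,l]

Answer: C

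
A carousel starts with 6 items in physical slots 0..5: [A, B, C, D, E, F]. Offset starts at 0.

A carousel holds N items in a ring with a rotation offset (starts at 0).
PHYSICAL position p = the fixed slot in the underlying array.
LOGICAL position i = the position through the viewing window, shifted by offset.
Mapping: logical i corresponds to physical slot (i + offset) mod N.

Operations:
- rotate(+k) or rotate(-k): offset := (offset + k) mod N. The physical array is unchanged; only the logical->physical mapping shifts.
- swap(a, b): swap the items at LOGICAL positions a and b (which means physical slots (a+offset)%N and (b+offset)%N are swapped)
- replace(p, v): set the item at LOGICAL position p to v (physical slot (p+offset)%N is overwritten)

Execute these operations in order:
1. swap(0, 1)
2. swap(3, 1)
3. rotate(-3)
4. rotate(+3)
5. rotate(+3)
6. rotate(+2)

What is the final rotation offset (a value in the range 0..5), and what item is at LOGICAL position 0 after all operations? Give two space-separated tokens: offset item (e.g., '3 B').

Answer: 5 F

Derivation:
After op 1 (swap(0, 1)): offset=0, physical=[B,A,C,D,E,F], logical=[B,A,C,D,E,F]
After op 2 (swap(3, 1)): offset=0, physical=[B,D,C,A,E,F], logical=[B,D,C,A,E,F]
After op 3 (rotate(-3)): offset=3, physical=[B,D,C,A,E,F], logical=[A,E,F,B,D,C]
After op 4 (rotate(+3)): offset=0, physical=[B,D,C,A,E,F], logical=[B,D,C,A,E,F]
After op 5 (rotate(+3)): offset=3, physical=[B,D,C,A,E,F], logical=[A,E,F,B,D,C]
After op 6 (rotate(+2)): offset=5, physical=[B,D,C,A,E,F], logical=[F,B,D,C,A,E]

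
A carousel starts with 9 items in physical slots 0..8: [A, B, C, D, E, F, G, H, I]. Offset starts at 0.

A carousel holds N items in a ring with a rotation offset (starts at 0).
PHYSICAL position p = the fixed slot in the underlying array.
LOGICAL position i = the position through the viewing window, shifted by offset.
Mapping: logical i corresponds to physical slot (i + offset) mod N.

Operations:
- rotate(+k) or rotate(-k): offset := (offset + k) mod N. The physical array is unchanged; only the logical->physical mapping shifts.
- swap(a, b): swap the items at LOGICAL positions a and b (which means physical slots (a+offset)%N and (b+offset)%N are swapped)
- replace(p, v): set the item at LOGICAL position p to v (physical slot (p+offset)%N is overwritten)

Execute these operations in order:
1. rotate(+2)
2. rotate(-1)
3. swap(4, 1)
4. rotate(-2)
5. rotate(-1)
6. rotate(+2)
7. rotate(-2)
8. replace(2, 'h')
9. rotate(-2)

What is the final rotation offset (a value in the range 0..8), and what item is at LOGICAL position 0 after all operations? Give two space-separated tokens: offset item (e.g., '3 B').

After op 1 (rotate(+2)): offset=2, physical=[A,B,C,D,E,F,G,H,I], logical=[C,D,E,F,G,H,I,A,B]
After op 2 (rotate(-1)): offset=1, physical=[A,B,C,D,E,F,G,H,I], logical=[B,C,D,E,F,G,H,I,A]
After op 3 (swap(4, 1)): offset=1, physical=[A,B,F,D,E,C,G,H,I], logical=[B,F,D,E,C,G,H,I,A]
After op 4 (rotate(-2)): offset=8, physical=[A,B,F,D,E,C,G,H,I], logical=[I,A,B,F,D,E,C,G,H]
After op 5 (rotate(-1)): offset=7, physical=[A,B,F,D,E,C,G,H,I], logical=[H,I,A,B,F,D,E,C,G]
After op 6 (rotate(+2)): offset=0, physical=[A,B,F,D,E,C,G,H,I], logical=[A,B,F,D,E,C,G,H,I]
After op 7 (rotate(-2)): offset=7, physical=[A,B,F,D,E,C,G,H,I], logical=[H,I,A,B,F,D,E,C,G]
After op 8 (replace(2, 'h')): offset=7, physical=[h,B,F,D,E,C,G,H,I], logical=[H,I,h,B,F,D,E,C,G]
After op 9 (rotate(-2)): offset=5, physical=[h,B,F,D,E,C,G,H,I], logical=[C,G,H,I,h,B,F,D,E]

Answer: 5 C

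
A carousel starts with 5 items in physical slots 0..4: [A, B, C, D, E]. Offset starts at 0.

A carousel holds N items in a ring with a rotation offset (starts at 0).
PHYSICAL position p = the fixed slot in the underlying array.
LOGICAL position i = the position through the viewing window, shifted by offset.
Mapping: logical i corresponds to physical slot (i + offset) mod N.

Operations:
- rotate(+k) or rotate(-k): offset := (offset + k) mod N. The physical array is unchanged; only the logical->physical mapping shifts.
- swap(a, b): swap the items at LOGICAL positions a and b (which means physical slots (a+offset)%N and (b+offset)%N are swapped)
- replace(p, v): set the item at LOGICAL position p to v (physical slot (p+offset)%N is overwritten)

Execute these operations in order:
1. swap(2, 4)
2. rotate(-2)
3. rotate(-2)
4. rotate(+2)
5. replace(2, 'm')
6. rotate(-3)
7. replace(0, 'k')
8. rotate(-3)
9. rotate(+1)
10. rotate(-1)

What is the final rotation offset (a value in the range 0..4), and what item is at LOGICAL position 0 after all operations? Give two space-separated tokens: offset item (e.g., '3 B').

Answer: 2 E

Derivation:
After op 1 (swap(2, 4)): offset=0, physical=[A,B,E,D,C], logical=[A,B,E,D,C]
After op 2 (rotate(-2)): offset=3, physical=[A,B,E,D,C], logical=[D,C,A,B,E]
After op 3 (rotate(-2)): offset=1, physical=[A,B,E,D,C], logical=[B,E,D,C,A]
After op 4 (rotate(+2)): offset=3, physical=[A,B,E,D,C], logical=[D,C,A,B,E]
After op 5 (replace(2, 'm')): offset=3, physical=[m,B,E,D,C], logical=[D,C,m,B,E]
After op 6 (rotate(-3)): offset=0, physical=[m,B,E,D,C], logical=[m,B,E,D,C]
After op 7 (replace(0, 'k')): offset=0, physical=[k,B,E,D,C], logical=[k,B,E,D,C]
After op 8 (rotate(-3)): offset=2, physical=[k,B,E,D,C], logical=[E,D,C,k,B]
After op 9 (rotate(+1)): offset=3, physical=[k,B,E,D,C], logical=[D,C,k,B,E]
After op 10 (rotate(-1)): offset=2, physical=[k,B,E,D,C], logical=[E,D,C,k,B]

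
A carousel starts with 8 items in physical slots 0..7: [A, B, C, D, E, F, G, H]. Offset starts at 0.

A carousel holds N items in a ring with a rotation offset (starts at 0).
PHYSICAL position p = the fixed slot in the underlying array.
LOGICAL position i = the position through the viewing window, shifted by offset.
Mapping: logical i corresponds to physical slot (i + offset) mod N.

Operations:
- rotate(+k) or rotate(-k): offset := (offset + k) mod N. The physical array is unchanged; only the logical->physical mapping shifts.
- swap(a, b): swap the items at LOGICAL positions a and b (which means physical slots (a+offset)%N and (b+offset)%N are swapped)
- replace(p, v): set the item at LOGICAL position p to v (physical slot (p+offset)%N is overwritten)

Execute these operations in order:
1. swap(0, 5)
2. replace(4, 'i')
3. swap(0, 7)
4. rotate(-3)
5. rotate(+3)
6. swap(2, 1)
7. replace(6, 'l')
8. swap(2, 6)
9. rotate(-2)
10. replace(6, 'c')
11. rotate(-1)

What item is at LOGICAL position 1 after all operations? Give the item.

After op 1 (swap(0, 5)): offset=0, physical=[F,B,C,D,E,A,G,H], logical=[F,B,C,D,E,A,G,H]
After op 2 (replace(4, 'i')): offset=0, physical=[F,B,C,D,i,A,G,H], logical=[F,B,C,D,i,A,G,H]
After op 3 (swap(0, 7)): offset=0, physical=[H,B,C,D,i,A,G,F], logical=[H,B,C,D,i,A,G,F]
After op 4 (rotate(-3)): offset=5, physical=[H,B,C,D,i,A,G,F], logical=[A,G,F,H,B,C,D,i]
After op 5 (rotate(+3)): offset=0, physical=[H,B,C,D,i,A,G,F], logical=[H,B,C,D,i,A,G,F]
After op 6 (swap(2, 1)): offset=0, physical=[H,C,B,D,i,A,G,F], logical=[H,C,B,D,i,A,G,F]
After op 7 (replace(6, 'l')): offset=0, physical=[H,C,B,D,i,A,l,F], logical=[H,C,B,D,i,A,l,F]
After op 8 (swap(2, 6)): offset=0, physical=[H,C,l,D,i,A,B,F], logical=[H,C,l,D,i,A,B,F]
After op 9 (rotate(-2)): offset=6, physical=[H,C,l,D,i,A,B,F], logical=[B,F,H,C,l,D,i,A]
After op 10 (replace(6, 'c')): offset=6, physical=[H,C,l,D,c,A,B,F], logical=[B,F,H,C,l,D,c,A]
After op 11 (rotate(-1)): offset=5, physical=[H,C,l,D,c,A,B,F], logical=[A,B,F,H,C,l,D,c]

Answer: B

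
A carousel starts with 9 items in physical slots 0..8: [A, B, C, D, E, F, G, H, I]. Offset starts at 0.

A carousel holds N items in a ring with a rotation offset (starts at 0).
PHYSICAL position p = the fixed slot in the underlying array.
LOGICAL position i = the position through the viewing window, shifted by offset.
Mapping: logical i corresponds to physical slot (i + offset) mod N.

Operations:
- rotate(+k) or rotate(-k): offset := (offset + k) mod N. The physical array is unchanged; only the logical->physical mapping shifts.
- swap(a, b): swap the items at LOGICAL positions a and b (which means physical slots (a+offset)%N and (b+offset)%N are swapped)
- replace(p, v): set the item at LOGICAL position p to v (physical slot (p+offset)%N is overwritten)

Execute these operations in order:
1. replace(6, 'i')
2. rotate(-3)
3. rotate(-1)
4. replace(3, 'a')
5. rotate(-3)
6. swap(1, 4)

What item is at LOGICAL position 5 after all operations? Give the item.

After op 1 (replace(6, 'i')): offset=0, physical=[A,B,C,D,E,F,i,H,I], logical=[A,B,C,D,E,F,i,H,I]
After op 2 (rotate(-3)): offset=6, physical=[A,B,C,D,E,F,i,H,I], logical=[i,H,I,A,B,C,D,E,F]
After op 3 (rotate(-1)): offset=5, physical=[A,B,C,D,E,F,i,H,I], logical=[F,i,H,I,A,B,C,D,E]
After op 4 (replace(3, 'a')): offset=5, physical=[A,B,C,D,E,F,i,H,a], logical=[F,i,H,a,A,B,C,D,E]
After op 5 (rotate(-3)): offset=2, physical=[A,B,C,D,E,F,i,H,a], logical=[C,D,E,F,i,H,a,A,B]
After op 6 (swap(1, 4)): offset=2, physical=[A,B,C,i,E,F,D,H,a], logical=[C,i,E,F,D,H,a,A,B]

Answer: H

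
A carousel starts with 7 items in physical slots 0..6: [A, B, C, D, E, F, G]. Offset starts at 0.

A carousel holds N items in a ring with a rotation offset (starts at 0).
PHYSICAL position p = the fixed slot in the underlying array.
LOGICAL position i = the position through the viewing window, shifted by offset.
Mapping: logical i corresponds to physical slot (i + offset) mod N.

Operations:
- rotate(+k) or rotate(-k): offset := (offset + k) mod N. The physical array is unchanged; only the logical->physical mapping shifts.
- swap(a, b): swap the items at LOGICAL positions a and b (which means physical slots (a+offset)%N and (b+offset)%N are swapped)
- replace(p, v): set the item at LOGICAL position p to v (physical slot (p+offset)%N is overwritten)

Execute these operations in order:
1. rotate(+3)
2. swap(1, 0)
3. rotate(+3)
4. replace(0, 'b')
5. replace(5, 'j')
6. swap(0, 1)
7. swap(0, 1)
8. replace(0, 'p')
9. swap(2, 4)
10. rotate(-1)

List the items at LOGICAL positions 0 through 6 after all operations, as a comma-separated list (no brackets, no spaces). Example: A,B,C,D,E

Answer: F,p,A,E,C,B,j

Derivation:
After op 1 (rotate(+3)): offset=3, physical=[A,B,C,D,E,F,G], logical=[D,E,F,G,A,B,C]
After op 2 (swap(1, 0)): offset=3, physical=[A,B,C,E,D,F,G], logical=[E,D,F,G,A,B,C]
After op 3 (rotate(+3)): offset=6, physical=[A,B,C,E,D,F,G], logical=[G,A,B,C,E,D,F]
After op 4 (replace(0, 'b')): offset=6, physical=[A,B,C,E,D,F,b], logical=[b,A,B,C,E,D,F]
After op 5 (replace(5, 'j')): offset=6, physical=[A,B,C,E,j,F,b], logical=[b,A,B,C,E,j,F]
After op 6 (swap(0, 1)): offset=6, physical=[b,B,C,E,j,F,A], logical=[A,b,B,C,E,j,F]
After op 7 (swap(0, 1)): offset=6, physical=[A,B,C,E,j,F,b], logical=[b,A,B,C,E,j,F]
After op 8 (replace(0, 'p')): offset=6, physical=[A,B,C,E,j,F,p], logical=[p,A,B,C,E,j,F]
After op 9 (swap(2, 4)): offset=6, physical=[A,E,C,B,j,F,p], logical=[p,A,E,C,B,j,F]
After op 10 (rotate(-1)): offset=5, physical=[A,E,C,B,j,F,p], logical=[F,p,A,E,C,B,j]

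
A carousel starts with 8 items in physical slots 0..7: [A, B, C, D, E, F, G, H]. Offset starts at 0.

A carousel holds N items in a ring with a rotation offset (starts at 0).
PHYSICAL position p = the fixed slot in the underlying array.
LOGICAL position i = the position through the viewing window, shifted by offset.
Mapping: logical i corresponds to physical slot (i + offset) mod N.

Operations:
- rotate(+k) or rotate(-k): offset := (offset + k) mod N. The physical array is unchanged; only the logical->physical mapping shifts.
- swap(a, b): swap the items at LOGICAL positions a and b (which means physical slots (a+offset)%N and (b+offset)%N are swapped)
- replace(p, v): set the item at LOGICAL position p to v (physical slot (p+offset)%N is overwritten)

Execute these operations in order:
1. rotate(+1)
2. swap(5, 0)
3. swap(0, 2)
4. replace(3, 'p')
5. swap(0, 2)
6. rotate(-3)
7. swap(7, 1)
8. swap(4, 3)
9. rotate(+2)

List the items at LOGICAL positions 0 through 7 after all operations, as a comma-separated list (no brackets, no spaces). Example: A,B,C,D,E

Answer: A,C,G,D,p,H,B,F

Derivation:
After op 1 (rotate(+1)): offset=1, physical=[A,B,C,D,E,F,G,H], logical=[B,C,D,E,F,G,H,A]
After op 2 (swap(5, 0)): offset=1, physical=[A,G,C,D,E,F,B,H], logical=[G,C,D,E,F,B,H,A]
After op 3 (swap(0, 2)): offset=1, physical=[A,D,C,G,E,F,B,H], logical=[D,C,G,E,F,B,H,A]
After op 4 (replace(3, 'p')): offset=1, physical=[A,D,C,G,p,F,B,H], logical=[D,C,G,p,F,B,H,A]
After op 5 (swap(0, 2)): offset=1, physical=[A,G,C,D,p,F,B,H], logical=[G,C,D,p,F,B,H,A]
After op 6 (rotate(-3)): offset=6, physical=[A,G,C,D,p,F,B,H], logical=[B,H,A,G,C,D,p,F]
After op 7 (swap(7, 1)): offset=6, physical=[A,G,C,D,p,H,B,F], logical=[B,F,A,G,C,D,p,H]
After op 8 (swap(4, 3)): offset=6, physical=[A,C,G,D,p,H,B,F], logical=[B,F,A,C,G,D,p,H]
After op 9 (rotate(+2)): offset=0, physical=[A,C,G,D,p,H,B,F], logical=[A,C,G,D,p,H,B,F]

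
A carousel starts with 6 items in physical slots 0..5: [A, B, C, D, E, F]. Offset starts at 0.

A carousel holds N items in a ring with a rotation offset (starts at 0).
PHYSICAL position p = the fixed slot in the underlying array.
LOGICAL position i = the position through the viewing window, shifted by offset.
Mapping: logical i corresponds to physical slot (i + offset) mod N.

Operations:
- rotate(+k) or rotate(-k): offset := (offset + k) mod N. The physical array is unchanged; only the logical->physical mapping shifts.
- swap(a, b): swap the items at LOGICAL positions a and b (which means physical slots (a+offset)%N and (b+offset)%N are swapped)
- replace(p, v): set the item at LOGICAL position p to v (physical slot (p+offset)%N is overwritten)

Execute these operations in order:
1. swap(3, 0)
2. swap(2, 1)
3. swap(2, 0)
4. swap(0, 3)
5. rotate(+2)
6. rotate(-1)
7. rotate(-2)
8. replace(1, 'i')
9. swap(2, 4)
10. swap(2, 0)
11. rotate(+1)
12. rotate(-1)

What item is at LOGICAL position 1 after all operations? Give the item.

Answer: i

Derivation:
After op 1 (swap(3, 0)): offset=0, physical=[D,B,C,A,E,F], logical=[D,B,C,A,E,F]
After op 2 (swap(2, 1)): offset=0, physical=[D,C,B,A,E,F], logical=[D,C,B,A,E,F]
After op 3 (swap(2, 0)): offset=0, physical=[B,C,D,A,E,F], logical=[B,C,D,A,E,F]
After op 4 (swap(0, 3)): offset=0, physical=[A,C,D,B,E,F], logical=[A,C,D,B,E,F]
After op 5 (rotate(+2)): offset=2, physical=[A,C,D,B,E,F], logical=[D,B,E,F,A,C]
After op 6 (rotate(-1)): offset=1, physical=[A,C,D,B,E,F], logical=[C,D,B,E,F,A]
After op 7 (rotate(-2)): offset=5, physical=[A,C,D,B,E,F], logical=[F,A,C,D,B,E]
After op 8 (replace(1, 'i')): offset=5, physical=[i,C,D,B,E,F], logical=[F,i,C,D,B,E]
After op 9 (swap(2, 4)): offset=5, physical=[i,B,D,C,E,F], logical=[F,i,B,D,C,E]
After op 10 (swap(2, 0)): offset=5, physical=[i,F,D,C,E,B], logical=[B,i,F,D,C,E]
After op 11 (rotate(+1)): offset=0, physical=[i,F,D,C,E,B], logical=[i,F,D,C,E,B]
After op 12 (rotate(-1)): offset=5, physical=[i,F,D,C,E,B], logical=[B,i,F,D,C,E]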